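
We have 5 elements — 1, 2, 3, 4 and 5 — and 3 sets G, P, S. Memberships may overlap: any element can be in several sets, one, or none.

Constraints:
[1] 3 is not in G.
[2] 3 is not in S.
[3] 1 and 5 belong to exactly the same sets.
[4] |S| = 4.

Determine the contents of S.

S = {1, 2, 4, 5}

From (1): 3 ∉ G.
From (2): 3 ∉ S.
(4): only 4 candidates remain for S, so all are in.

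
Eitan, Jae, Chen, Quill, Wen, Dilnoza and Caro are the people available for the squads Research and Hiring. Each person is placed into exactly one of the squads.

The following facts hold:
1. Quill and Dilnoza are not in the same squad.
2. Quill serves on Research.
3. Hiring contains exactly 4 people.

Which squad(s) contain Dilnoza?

From (2): Quill ∈ Research.
(1): Dilnoza ∉ Research.
Only one squad left: Dilnoza ∈ Hiring.

Dilnoza: Hiring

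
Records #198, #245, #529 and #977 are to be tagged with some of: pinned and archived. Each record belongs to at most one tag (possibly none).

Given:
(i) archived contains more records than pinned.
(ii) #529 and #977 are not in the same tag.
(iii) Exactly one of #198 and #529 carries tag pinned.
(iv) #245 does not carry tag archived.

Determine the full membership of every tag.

pinned = {#529}; archived = {#198, #977}

From (iv): #245 ∉ archived.
Suppose #198 ∈ pinned: no assignment then satisfies all the clues, so #198 ∉ pinned.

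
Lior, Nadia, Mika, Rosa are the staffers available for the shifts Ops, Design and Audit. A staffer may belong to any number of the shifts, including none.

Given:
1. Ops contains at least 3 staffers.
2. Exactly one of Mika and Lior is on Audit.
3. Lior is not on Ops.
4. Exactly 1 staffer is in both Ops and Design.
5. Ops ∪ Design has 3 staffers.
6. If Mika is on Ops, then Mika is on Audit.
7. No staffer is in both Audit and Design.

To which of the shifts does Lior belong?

Lior: none

From (3): Lior ∉ Ops.
(1): only 3 candidates remain for Ops, so all are in.
(6): Mika ∈ Audit.
(7) (disjoint): Mika ∉ Design.
(2) (exactly one): Lior ∉ Audit.
Suppose Lior ∈ Design: no assignment then satisfies all the clues, so Lior ∉ Design.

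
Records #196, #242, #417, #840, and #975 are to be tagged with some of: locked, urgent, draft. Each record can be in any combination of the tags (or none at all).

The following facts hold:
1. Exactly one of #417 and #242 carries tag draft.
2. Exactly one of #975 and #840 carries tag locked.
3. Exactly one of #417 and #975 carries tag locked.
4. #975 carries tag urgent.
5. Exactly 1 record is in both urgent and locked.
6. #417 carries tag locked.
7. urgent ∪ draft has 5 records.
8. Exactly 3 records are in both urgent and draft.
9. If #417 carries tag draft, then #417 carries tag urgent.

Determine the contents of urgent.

urgent = {#196, #242, #417, #975}

From (4): #975 ∈ urgent.
From (6): #417 ∈ locked.
(3) (exactly one): #975 ∉ locked.
(2) (exactly one): #840 ∈ locked.
Suppose #196 ∉ urgent: no assignment then satisfies all the clues, so #196 ∈ urgent.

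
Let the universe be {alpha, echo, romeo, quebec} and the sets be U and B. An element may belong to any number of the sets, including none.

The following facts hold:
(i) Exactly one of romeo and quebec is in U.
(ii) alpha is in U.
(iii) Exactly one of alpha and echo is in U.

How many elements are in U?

2

From (ii): alpha ∈ U.
(iii) (exactly one): echo ∉ U.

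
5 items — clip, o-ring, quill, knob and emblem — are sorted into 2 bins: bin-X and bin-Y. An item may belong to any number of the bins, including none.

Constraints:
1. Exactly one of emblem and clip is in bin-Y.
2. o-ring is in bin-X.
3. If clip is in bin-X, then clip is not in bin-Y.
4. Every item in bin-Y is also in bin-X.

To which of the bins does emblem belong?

emblem: bin-X, bin-Y

From (2): o-ring ∈ bin-X.
Suppose emblem ∉ bin-X: no assignment then satisfies all the clues, so emblem ∈ bin-X.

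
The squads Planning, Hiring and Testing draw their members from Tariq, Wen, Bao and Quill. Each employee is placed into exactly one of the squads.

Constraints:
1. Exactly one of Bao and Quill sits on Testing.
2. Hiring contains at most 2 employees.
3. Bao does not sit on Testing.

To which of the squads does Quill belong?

From (3): Bao ∉ Testing.
(1) (exactly one): Quill ∈ Testing.

Quill: Testing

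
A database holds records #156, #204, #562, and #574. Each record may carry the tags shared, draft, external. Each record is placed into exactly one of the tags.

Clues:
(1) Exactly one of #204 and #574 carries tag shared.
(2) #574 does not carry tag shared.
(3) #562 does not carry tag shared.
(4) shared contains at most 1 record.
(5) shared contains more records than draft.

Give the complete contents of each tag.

From (2): #574 ∉ shared.
From (3): #562 ∉ shared.
(1) (exactly one): #204 ∈ shared.
(4): shared already has 1, so the rest are out.
Suppose #156 ∈ draft: no assignment then satisfies all the clues, so #156 ∉ draft.

shared = {#204}; draft = {}; external = {#156, #562, #574}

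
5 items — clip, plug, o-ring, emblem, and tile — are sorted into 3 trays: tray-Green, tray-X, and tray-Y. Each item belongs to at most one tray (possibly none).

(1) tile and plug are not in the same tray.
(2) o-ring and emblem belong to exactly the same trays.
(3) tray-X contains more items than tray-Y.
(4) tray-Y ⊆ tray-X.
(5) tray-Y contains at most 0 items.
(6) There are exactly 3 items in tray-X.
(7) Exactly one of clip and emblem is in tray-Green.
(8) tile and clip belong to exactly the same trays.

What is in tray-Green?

tray-Green = {clip, tile}

(5): tray-Y already has 0, so the rest are out.
Suppose clip ∉ tray-Green: no assignment then satisfies all the clues, so clip ∈ tray-Green.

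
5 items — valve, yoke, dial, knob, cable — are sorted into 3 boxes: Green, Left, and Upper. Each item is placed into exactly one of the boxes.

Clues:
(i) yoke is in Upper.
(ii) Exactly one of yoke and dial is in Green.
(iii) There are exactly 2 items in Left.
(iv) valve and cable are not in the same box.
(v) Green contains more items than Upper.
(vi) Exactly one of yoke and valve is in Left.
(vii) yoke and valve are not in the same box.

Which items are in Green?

Green = {cable, dial}

From (i): yoke ∈ Upper.
(ii) (exactly one): dial ∈ Green.
(vi) (exactly one): valve ∈ Left.
(iv): cable ∉ Left.
(iii): only 2 candidates remain for Left, so all are in.
Suppose cable ∉ Green: no assignment then satisfies all the clues, so cable ∈ Green.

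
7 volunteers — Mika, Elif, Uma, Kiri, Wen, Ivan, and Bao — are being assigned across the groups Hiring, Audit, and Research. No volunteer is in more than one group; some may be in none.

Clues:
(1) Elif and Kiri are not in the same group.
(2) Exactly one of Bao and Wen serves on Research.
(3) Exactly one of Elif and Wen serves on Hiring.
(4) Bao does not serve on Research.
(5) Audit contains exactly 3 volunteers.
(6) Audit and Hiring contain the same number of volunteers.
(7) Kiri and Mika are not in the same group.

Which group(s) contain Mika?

Mika: Hiring

From (4): Bao ∉ Research.
(2) (exactly one): Wen ∈ Research.
(3) (exactly one): Elif ∈ Hiring.
(1): Kiri ∉ Hiring.
Suppose Mika ∉ Hiring: no assignment then satisfies all the clues, so Mika ∈ Hiring.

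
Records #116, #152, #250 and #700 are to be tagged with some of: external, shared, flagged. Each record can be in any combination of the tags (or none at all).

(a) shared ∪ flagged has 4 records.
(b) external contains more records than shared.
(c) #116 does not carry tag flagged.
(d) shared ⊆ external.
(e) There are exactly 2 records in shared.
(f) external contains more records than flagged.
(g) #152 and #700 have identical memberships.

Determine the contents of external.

From (c): #116 ∉ flagged.
Suppose #116 ∉ external: no assignment then satisfies all the clues, so #116 ∈ external.

external = {#116, #152, #250, #700}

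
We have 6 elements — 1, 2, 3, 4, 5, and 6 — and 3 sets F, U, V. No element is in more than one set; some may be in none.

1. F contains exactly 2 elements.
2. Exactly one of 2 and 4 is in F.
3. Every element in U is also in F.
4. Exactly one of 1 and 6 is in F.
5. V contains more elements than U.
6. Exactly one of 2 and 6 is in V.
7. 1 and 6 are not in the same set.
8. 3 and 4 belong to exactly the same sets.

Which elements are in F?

F = {1, 2}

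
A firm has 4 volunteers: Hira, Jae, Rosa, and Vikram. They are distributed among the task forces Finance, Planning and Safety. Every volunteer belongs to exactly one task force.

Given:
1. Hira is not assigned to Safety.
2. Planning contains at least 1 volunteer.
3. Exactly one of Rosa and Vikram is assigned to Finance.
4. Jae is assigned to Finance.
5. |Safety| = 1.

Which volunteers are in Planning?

Planning = {Hira}

From (1): Hira ∉ Safety.
From (4): Jae ∈ Finance.
Suppose Hira ∉ Planning: no assignment then satisfies all the clues, so Hira ∈ Planning.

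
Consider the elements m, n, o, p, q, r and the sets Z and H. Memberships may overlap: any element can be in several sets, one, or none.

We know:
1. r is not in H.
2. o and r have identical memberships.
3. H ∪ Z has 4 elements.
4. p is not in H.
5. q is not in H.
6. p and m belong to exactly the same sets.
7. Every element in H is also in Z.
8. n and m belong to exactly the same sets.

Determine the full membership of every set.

Z = {m, n, p, q}; H = {}

From (1): r ∉ H.
From (4): p ∉ H.
From (5): q ∉ H.
(2): o matches r: o ∉ H.
(6): m matches p: m ∉ H.
(8): n matches m: n ∉ H.
Suppose m ∉ Z: no assignment then satisfies all the clues, so m ∈ Z.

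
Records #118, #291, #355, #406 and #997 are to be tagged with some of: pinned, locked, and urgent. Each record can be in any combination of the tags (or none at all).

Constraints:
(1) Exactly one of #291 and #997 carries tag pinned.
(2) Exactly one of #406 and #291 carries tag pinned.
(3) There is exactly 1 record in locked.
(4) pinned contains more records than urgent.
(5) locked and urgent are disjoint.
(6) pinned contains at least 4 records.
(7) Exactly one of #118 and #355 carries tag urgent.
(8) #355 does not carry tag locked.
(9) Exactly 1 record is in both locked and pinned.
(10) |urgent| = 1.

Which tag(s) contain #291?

#291: none

From (8): #355 ∉ locked.
Suppose #291 ∈ pinned: no assignment then satisfies all the clues, so #291 ∉ pinned.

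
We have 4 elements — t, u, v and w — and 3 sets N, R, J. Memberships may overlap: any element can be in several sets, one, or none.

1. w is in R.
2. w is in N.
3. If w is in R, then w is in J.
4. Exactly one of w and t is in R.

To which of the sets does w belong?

w: J, N, R

From (1): w ∈ R.
From (2): w ∈ N.
(3): w ∈ J.
(4) (exactly one): t ∉ R.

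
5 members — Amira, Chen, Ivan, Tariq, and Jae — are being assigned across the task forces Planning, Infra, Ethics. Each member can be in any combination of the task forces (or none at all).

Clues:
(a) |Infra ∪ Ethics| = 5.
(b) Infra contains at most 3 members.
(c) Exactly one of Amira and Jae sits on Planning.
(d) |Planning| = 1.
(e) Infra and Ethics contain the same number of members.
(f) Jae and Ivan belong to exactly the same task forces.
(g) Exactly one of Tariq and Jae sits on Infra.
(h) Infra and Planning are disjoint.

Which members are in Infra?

Infra = {Chen, Ivan, Jae}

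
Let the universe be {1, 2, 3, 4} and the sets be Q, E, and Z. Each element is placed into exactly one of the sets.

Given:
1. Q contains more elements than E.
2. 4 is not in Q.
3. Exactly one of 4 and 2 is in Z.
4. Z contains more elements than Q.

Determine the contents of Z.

Z = {1, 3, 4}

From (2): 4 ∉ Q.
Suppose 1 ∉ Z: no assignment then satisfies all the clues, so 1 ∈ Z.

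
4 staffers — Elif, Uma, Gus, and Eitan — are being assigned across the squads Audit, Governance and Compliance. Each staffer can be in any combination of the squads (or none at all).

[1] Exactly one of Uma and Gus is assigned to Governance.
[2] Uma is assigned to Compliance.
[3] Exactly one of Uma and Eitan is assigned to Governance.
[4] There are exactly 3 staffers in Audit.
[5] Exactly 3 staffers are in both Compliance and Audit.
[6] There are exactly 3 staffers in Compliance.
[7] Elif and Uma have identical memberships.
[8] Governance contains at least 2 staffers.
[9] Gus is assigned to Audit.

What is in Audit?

Audit = {Elif, Gus, Uma}

From (2): Uma ∈ Compliance.
From (9): Gus ∈ Audit.
(7): Elif matches Uma: Elif ∈ Compliance.
Suppose Elif ∉ Audit: no assignment then satisfies all the clues, so Elif ∈ Audit.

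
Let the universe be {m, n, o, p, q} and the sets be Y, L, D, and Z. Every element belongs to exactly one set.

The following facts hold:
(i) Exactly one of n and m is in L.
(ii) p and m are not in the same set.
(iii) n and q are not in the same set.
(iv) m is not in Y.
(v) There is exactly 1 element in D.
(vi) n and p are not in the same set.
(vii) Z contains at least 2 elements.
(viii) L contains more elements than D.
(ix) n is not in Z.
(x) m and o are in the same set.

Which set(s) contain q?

q: Z

From (iv): m ∉ Y.
From (ix): n ∉ Z.
(x): o matches m: o ∉ Y.
Suppose q ∈ Y: no assignment then satisfies all the clues, so q ∉ Y.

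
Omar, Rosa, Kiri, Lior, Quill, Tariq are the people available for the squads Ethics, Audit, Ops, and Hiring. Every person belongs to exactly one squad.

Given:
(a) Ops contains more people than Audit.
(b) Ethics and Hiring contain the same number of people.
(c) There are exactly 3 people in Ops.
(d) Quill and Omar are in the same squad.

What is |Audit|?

1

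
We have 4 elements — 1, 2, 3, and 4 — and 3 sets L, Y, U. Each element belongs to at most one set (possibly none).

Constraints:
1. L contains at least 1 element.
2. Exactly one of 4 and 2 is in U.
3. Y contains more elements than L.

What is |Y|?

2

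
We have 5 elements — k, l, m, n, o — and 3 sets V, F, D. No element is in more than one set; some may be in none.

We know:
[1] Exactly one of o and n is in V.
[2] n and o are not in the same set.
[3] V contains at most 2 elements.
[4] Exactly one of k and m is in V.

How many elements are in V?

2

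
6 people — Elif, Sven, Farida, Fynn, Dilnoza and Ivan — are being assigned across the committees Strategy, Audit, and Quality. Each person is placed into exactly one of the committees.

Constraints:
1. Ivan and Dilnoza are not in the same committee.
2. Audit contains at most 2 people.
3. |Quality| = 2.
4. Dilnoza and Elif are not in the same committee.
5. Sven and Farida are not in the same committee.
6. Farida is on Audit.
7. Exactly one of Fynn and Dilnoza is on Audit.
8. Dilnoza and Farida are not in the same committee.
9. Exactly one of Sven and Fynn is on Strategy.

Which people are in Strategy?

Strategy = {Dilnoza, Sven}

From (6): Farida ∈ Audit.
(5): Sven ∉ Audit.
(8): Dilnoza ∉ Audit.
(7) (exactly one): Fynn ∈ Audit.
(9) (exactly one): Sven ∈ Strategy.
(2): Audit already has 2, so the rest are out.
Suppose Elif ∈ Strategy: no assignment then satisfies all the clues, so Elif ∉ Strategy.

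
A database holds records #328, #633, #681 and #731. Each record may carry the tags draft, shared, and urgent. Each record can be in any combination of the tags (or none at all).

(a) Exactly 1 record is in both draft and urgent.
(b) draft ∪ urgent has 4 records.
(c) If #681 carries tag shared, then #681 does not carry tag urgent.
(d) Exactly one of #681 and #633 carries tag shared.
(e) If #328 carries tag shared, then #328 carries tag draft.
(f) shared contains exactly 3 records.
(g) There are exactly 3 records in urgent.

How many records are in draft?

2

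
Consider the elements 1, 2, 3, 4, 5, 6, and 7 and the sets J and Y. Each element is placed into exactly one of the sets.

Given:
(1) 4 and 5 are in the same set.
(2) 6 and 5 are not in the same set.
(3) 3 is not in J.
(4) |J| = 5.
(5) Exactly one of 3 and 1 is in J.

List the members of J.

J = {1, 2, 4, 5, 7}

From (3): 3 ∉ J.
(5) (exactly one): 1 ∈ J.
Only one set left: 3 ∈ Y.
Suppose 2 ∉ J: no assignment then satisfies all the clues, so 2 ∈ J.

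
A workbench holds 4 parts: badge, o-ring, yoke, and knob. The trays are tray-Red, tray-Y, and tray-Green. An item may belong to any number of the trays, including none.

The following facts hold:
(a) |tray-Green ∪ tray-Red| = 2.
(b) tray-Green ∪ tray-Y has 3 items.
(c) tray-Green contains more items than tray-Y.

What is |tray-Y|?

1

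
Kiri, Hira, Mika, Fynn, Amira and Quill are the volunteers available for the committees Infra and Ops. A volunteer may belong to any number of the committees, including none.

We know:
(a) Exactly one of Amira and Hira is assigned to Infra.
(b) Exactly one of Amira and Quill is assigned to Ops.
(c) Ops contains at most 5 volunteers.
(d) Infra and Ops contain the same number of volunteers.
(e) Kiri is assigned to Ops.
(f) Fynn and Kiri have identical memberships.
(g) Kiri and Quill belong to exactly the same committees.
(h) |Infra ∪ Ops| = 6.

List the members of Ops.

From (e): Kiri ∈ Ops.
(f): Fynn matches Kiri: Fynn ∈ Ops.
(g): Quill matches Kiri: Quill ∈ Ops.
(b) (exactly one): Amira ∉ Ops.
Suppose Hira ∉ Ops: no assignment then satisfies all the clues, so Hira ∈ Ops.

Ops = {Fynn, Hira, Kiri, Mika, Quill}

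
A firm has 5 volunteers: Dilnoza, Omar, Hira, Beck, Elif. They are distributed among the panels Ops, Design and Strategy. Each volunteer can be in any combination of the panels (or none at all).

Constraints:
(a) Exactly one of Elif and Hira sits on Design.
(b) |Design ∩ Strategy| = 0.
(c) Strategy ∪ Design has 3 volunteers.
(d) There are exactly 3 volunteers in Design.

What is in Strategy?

Strategy = {}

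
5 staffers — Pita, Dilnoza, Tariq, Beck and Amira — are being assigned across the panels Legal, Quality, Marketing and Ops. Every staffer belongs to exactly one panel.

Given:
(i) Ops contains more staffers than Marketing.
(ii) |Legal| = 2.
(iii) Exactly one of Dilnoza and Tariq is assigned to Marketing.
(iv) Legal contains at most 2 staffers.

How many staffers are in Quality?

0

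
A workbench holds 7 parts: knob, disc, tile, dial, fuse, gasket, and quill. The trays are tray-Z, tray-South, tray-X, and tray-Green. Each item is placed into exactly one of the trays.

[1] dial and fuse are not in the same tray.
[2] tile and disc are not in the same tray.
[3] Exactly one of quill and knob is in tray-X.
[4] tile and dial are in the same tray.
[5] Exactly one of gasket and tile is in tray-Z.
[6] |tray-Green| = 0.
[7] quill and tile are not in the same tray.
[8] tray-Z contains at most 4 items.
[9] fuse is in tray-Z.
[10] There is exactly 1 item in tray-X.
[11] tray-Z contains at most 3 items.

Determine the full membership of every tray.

From (9): fuse ∈ tray-Z.
(1): dial ∉ tray-Z.
(4): tile matches dial: tile ∉ tray-Z.
(5) (exactly one): gasket ∈ tray-Z.
(6): tray-Green already has 0, so the rest are out.
Suppose knob ∈ tray-Z: no assignment then satisfies all the clues, so knob ∉ tray-Z.

tray-Z = {disc, fuse, gasket}; tray-South = {dial, knob, tile}; tray-X = {quill}; tray-Green = {}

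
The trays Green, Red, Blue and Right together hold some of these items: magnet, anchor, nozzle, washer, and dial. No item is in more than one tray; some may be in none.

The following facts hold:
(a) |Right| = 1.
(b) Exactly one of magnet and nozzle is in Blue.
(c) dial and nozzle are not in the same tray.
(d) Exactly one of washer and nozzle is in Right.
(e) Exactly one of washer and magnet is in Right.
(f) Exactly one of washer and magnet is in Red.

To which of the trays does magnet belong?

magnet: Red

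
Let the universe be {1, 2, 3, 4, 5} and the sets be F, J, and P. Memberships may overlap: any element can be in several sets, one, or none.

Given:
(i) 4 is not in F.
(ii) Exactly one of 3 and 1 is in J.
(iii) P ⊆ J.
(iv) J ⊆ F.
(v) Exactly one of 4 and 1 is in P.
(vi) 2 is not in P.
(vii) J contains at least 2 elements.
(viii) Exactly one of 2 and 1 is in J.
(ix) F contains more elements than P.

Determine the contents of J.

J = {1, 5}

From (i): 4 ∉ F.
From (vi): 2 ∉ P.
(iv) contrapositive: 4 ∉ J.
(iii) contrapositive: 4 ∉ P.
(v) (exactly one): 1 ∈ P.
(iii) with 1 ∈ P: 1 ∈ J.
(iv) with 1 ∈ J: 1 ∈ F.
(viii) (exactly one): 2 ∉ J.
(ii) (exactly one): 3 ∉ J.
(iii) contrapositive: 3 ∉ P.
(vii): only 2 candidates remain for J, so all are in.
(iv) with 5 ∈ J: 5 ∈ F.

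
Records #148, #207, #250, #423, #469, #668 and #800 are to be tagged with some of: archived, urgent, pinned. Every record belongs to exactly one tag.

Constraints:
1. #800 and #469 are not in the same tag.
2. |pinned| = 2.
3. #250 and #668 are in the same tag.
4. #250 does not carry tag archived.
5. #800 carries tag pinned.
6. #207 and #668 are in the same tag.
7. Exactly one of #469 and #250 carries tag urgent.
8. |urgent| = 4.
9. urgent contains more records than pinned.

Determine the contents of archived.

archived = {#469}

From (4): #250 ∉ archived.
From (5): #800 ∈ pinned.
(1): #469 ∉ pinned.
(3): #668 matches #250: #668 ∉ archived.
(6): #207 matches #668: #207 ∉ archived.
Suppose #148 ∈ archived: no assignment then satisfies all the clues, so #148 ∉ archived.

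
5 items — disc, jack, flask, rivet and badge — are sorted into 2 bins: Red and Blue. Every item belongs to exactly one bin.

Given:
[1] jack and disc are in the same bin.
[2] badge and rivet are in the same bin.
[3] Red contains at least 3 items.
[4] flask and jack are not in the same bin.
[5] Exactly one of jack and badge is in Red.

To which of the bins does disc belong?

disc: Blue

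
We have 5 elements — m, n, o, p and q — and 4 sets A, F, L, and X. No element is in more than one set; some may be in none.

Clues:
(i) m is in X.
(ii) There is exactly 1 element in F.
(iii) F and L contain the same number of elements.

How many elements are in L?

1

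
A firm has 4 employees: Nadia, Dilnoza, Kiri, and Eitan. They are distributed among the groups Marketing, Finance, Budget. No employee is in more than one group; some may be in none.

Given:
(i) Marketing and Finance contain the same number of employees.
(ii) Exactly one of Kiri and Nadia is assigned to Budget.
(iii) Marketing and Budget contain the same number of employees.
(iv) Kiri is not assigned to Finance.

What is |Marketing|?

1

From (iv): Kiri ∉ Finance.
Suppose Dilnoza ∈ Budget: no assignment then satisfies all the clues, so Dilnoza ∉ Budget.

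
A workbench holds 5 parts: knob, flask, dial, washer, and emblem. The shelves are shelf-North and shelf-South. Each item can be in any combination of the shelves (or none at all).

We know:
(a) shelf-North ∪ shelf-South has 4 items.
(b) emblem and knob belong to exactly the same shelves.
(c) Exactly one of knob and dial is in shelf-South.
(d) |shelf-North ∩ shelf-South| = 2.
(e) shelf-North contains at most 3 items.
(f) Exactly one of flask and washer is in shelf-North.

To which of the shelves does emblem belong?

emblem: shelf-North, shelf-South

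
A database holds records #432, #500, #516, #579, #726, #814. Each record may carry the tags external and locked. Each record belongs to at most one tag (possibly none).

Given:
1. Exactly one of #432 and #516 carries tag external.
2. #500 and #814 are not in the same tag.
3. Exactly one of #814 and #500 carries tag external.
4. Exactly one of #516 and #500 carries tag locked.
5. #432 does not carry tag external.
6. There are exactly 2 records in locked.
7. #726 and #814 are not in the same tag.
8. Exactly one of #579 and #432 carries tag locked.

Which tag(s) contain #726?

From (5): #432 ∉ external.
(1) (exactly one): #516 ∈ external.
(4) (exactly one): #500 ∈ locked.
(2): #814 ∉ locked.
(3) (exactly one): #814 ∈ external.
(7): #726 ∉ external.
Suppose #726 ∈ locked: no assignment then satisfies all the clues, so #726 ∉ locked.

#726: none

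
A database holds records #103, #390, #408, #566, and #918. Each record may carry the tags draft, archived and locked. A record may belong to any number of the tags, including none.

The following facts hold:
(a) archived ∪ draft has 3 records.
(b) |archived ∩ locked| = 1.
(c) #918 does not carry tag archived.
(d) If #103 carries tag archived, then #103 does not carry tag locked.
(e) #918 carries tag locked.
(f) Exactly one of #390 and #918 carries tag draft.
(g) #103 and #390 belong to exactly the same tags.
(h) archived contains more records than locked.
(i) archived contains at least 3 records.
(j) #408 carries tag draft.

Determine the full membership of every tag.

draft = {#103, #390, #408}; archived = {#103, #390, #408}; locked = {#408, #918}

From (c): #918 ∉ archived.
From (e): #918 ∈ locked.
From (j): #408 ∈ draft.
Suppose #103 ∉ draft: no assignment then satisfies all the clues, so #103 ∈ draft.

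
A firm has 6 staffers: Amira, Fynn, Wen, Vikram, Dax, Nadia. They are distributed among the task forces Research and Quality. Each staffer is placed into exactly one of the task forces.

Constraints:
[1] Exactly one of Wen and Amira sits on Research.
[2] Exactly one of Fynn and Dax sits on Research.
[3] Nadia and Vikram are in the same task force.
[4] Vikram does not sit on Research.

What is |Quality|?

4

From (4): Vikram ∉ Research.
(3): Nadia matches Vikram: Nadia ∉ Research.
Only one task force left: Vikram ∈ Quality.
Only one task force left: Nadia ∈ Quality.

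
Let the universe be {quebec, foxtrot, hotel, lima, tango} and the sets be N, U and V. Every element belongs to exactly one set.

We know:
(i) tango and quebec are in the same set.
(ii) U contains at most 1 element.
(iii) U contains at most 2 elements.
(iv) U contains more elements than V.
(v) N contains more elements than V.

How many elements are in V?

0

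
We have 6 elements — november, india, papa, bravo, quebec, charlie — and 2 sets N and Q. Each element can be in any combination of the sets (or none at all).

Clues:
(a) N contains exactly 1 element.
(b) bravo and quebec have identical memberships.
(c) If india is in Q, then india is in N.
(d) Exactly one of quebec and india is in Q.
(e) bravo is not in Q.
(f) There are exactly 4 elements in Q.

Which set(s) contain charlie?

charlie: Q

From (e): bravo ∉ Q.
(b): quebec matches bravo: quebec ∉ Q.
(d) (exactly one): india ∈ Q.
(f): only 4 candidates remain for Q, so all are in.
(c): india ∈ N.
(a): N already has 1, so the rest are out.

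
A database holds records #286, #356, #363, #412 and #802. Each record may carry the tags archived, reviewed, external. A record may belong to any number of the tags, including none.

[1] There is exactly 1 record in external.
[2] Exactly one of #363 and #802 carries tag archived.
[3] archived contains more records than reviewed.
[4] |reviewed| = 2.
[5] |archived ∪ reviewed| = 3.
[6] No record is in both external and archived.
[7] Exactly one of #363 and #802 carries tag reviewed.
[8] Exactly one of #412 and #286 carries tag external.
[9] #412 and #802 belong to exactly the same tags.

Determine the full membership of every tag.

archived = {#356, #412, #802}; reviewed = {#412, #802}; external = {#286}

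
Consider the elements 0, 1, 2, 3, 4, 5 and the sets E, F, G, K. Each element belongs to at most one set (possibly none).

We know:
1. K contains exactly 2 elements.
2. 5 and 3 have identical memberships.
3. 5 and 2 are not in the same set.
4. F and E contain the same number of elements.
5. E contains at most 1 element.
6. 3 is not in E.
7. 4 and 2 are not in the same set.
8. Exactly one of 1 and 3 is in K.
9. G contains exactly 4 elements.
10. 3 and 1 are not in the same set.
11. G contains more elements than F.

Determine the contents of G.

G = {0, 3, 4, 5}

From (6): 3 ∉ E.
(2): 5 matches 3: 5 ∉ E.
Suppose 0 ∉ G: no assignment then satisfies all the clues, so 0 ∈ G.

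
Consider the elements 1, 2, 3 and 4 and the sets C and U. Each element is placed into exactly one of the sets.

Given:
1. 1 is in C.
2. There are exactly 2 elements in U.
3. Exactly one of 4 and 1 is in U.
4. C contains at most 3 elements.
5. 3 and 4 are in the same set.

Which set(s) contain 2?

From (1): 1 ∈ C.
(3) (exactly one): 4 ∈ U.
(5): 3 matches 4: 3 ∉ C.
(5): 3 matches 4: 3 ∈ U.
(2): U already has 2, so the rest are out.
Only one set left: 2 ∈ C.

2: C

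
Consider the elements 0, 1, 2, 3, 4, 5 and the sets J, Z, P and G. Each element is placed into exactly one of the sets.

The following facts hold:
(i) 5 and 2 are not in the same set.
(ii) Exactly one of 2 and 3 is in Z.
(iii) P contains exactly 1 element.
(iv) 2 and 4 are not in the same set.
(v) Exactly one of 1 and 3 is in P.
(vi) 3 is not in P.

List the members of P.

P = {1}

From (vi): 3 ∉ P.
(v) (exactly one): 1 ∈ P.
(iii): P already has 1, so the rest are out.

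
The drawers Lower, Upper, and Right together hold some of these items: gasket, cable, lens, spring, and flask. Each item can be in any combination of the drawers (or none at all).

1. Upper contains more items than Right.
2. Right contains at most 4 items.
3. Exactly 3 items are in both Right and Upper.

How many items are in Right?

3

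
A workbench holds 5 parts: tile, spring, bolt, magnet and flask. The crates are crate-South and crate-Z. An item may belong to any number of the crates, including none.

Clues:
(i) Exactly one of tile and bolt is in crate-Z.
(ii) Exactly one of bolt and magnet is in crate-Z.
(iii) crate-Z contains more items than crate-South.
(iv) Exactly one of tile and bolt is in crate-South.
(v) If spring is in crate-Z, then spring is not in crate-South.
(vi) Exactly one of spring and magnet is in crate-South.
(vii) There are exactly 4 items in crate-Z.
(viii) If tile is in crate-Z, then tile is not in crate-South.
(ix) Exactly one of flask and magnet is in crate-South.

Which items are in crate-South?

crate-South = {bolt, magnet}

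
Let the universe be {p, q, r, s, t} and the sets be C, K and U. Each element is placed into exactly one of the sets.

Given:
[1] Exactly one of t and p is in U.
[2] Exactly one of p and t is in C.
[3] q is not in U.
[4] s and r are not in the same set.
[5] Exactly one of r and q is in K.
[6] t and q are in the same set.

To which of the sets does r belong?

r: K

From (3): q ∉ U.
(6): t matches q: t ∉ U.
(1) (exactly one): p ∈ U.
(2) (exactly one): t ∈ C.
(6): q matches t: q ∈ C.
(5) (exactly one): r ∈ K.
(4): s ∉ K.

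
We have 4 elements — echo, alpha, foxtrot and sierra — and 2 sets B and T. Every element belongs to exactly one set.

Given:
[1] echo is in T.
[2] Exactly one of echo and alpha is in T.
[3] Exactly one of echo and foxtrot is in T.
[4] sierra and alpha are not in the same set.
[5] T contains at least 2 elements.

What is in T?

From (1): echo ∈ T.
(2) (exactly one): alpha ∉ T.
(3) (exactly one): foxtrot ∉ T.
(5): only 2 candidates remain for T, so all are in.
Only one set left: alpha ∈ B.
Only one set left: foxtrot ∈ B.

T = {echo, sierra}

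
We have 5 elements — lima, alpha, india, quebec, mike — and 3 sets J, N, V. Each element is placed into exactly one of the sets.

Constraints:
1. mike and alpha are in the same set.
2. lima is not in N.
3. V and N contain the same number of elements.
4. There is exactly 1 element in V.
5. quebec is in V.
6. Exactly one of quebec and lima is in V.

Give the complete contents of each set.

J = {alpha, lima, mike}; N = {india}; V = {quebec}

From (2): lima ∉ N.
From (5): quebec ∈ V.
(4): V already has 1, so the rest are out.
Only one set left: lima ∈ J.
Suppose alpha ∉ J: no assignment then satisfies all the clues, so alpha ∈ J.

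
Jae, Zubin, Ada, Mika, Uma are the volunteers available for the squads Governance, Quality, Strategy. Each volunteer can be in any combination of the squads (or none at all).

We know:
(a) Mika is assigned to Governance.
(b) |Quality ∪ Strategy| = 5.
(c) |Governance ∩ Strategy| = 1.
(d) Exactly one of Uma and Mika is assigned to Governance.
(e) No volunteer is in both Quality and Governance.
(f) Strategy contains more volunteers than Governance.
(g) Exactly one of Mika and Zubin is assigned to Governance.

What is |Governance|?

From (a): Mika ∈ Governance.
(d) (exactly one): Uma ∉ Governance.
(e) (disjoint): Mika ∉ Quality.
(g) (exactly one): Zubin ∉ Governance.
Suppose Jae ∈ Governance: no assignment then satisfies all the clues, so Jae ∉ Governance.

1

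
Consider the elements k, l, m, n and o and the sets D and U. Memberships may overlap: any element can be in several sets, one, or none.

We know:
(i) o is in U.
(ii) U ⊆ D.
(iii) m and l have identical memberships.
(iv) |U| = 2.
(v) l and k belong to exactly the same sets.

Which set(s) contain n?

n: D, U

From (i): o ∈ U.
(ii) with o ∈ U: o ∈ D.
Suppose n ∉ D: no assignment then satisfies all the clues, so n ∈ D.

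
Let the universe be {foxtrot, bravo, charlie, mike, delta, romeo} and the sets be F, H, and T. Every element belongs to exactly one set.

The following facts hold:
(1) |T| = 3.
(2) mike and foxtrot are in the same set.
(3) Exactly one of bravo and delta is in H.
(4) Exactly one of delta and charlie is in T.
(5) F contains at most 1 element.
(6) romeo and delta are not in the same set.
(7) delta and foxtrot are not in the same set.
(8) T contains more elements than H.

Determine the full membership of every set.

F = {delta}; H = {bravo, romeo}; T = {charlie, foxtrot, mike}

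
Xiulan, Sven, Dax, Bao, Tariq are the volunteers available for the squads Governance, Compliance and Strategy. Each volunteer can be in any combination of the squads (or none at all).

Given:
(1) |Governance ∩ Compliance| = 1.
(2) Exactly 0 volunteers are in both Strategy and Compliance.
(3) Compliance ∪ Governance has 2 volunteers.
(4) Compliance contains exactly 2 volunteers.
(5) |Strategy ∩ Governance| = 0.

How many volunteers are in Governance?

1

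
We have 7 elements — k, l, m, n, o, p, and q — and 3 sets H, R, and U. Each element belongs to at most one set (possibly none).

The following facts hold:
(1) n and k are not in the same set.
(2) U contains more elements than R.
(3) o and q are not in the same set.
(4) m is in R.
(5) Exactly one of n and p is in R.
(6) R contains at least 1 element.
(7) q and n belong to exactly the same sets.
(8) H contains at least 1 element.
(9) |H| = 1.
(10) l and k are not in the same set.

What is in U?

U = {l, n, q}

From (4): m ∈ R.
Suppose k ∈ U: no assignment then satisfies all the clues, so k ∉ U.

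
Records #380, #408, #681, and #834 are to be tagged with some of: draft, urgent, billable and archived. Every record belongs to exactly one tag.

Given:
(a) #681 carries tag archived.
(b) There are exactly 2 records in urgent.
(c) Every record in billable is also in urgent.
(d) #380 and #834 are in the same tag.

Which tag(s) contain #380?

#380: urgent

From (a): #681 ∈ archived.
Suppose #380 ∈ draft: no assignment then satisfies all the clues, so #380 ∉ draft.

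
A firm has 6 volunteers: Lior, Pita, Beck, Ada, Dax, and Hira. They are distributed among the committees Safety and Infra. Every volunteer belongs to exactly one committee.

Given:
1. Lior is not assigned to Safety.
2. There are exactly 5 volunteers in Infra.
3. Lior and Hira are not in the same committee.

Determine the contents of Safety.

From (1): Lior ∉ Safety.
Only one committee left: Lior ∈ Infra.
(3): Hira ∉ Infra.
Only one committee left: Hira ∈ Safety.
(2): only 5 candidates remain for Infra, so all are in.

Safety = {Hira}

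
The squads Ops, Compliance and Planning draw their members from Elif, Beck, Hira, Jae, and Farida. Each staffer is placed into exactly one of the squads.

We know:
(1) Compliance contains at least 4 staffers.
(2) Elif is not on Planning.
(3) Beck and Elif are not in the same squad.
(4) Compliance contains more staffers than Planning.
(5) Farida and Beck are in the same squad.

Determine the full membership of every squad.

Ops = {Elif}; Compliance = {Beck, Farida, Hira, Jae}; Planning = {}

From (2): Elif ∉ Planning.
Suppose Elif ∉ Ops: no assignment then satisfies all the clues, so Elif ∈ Ops.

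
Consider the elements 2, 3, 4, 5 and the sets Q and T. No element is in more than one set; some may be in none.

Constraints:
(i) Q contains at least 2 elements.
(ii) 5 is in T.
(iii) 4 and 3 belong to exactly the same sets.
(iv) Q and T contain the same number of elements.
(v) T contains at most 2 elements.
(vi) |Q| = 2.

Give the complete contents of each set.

From (ii): 5 ∈ T.
Suppose 2 ∈ Q: no assignment then satisfies all the clues, so 2 ∉ Q.

Q = {3, 4}; T = {2, 5}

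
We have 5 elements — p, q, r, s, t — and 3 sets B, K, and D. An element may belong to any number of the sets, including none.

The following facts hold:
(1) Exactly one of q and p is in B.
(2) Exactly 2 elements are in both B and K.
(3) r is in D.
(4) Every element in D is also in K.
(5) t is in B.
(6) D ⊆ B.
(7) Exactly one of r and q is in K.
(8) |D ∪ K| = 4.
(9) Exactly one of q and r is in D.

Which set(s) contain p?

p: K

From (3): r ∈ D.
From (5): t ∈ B.
(4) with r ∈ D: r ∈ K.
(6) with r ∈ D: r ∈ B.
(7) (exactly one): q ∉ K.
(9) (exactly one): q ∉ D.
Suppose p ∈ B: no assignment then satisfies all the clues, so p ∉ B.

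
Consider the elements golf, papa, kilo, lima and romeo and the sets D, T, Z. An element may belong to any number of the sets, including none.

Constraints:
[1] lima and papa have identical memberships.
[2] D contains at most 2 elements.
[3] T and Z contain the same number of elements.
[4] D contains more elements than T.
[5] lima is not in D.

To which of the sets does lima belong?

From (5): lima ∉ D.
(1): papa matches lima: papa ∉ D.
Suppose lima ∈ T: no assignment then satisfies all the clues, so lima ∉ T.

lima: none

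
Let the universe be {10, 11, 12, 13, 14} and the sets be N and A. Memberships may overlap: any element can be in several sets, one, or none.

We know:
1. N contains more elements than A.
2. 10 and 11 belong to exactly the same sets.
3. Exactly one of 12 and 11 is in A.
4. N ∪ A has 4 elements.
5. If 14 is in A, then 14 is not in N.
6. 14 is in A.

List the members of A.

From (6): 14 ∈ A.
(5): 14 ∉ N.
Suppose 10 ∈ A: no assignment then satisfies all the clues, so 10 ∉ A.

A = {12, 14}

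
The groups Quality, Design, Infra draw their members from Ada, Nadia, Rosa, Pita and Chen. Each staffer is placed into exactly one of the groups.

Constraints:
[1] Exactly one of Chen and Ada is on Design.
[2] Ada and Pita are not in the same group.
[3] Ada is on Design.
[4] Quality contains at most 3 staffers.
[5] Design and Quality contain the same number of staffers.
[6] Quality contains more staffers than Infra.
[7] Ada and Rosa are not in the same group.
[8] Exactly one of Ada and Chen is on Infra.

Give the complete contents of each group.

Quality = {Pita, Rosa}; Design = {Ada, Nadia}; Infra = {Chen}

From (3): Ada ∈ Design.
(1) (exactly one): Chen ∉ Design.
(2): Pita ∉ Design.
(7): Rosa ∉ Design.
(8) (exactly one): Chen ∈ Infra.
Suppose Nadia ∈ Quality: no assignment then satisfies all the clues, so Nadia ∉ Quality.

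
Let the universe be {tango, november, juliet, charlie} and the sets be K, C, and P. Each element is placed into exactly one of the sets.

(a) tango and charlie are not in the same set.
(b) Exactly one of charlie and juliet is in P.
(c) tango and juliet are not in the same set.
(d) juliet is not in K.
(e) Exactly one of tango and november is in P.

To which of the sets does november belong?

november: P

From (d): juliet ∉ K.
Suppose november ∈ K: no assignment then satisfies all the clues, so november ∉ K.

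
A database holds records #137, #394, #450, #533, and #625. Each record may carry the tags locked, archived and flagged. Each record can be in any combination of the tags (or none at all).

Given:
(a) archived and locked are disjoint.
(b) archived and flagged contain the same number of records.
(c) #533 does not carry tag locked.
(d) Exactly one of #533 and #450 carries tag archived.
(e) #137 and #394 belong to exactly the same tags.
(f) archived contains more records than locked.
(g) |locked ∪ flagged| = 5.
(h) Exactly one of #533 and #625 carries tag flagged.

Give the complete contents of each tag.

locked = {#450, #625}; archived = {#137, #394, #533}; flagged = {#137, #394, #533}

From (c): #533 ∉ locked.
Suppose #137 ∈ locked: no assignment then satisfies all the clues, so #137 ∉ locked.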